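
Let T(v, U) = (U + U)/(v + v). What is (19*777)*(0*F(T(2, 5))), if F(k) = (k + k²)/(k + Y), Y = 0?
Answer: 0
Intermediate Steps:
T(v, U) = U/v (T(v, U) = (2*U)/((2*v)) = (2*U)*(1/(2*v)) = U/v)
F(k) = (k + k²)/k (F(k) = (k + k²)/(k + 0) = (k + k²)/k)
(19*777)*(0*F(T(2, 5))) = (19*777)*(0*(1 + 5/2)) = 14763*(0*(1 + 5*(½))) = 14763*(0*(1 + 5/2)) = 14763*(0*(7/2)) = 14763*0 = 0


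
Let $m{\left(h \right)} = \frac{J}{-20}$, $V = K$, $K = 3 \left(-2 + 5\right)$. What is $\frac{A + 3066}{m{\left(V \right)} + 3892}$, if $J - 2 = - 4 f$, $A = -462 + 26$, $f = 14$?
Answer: $\frac{26300}{38947} \approx 0.67528$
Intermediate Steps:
$K = 9$ ($K = 3 \cdot 3 = 9$)
$A = -436$
$J = -54$ ($J = 2 - 56 = -54$)
$V = 9$
$m{\left(h \right)} = \frac{27}{10}$ ($m{\left(h \right)} = - \frac{54}{-20} = \left(-54\right) \left(- \frac{1}{20}\right) = \frac{27}{10}$)
$\frac{A + 3066}{m{\left(V \right)} + 3892} = \frac{-436 + 3066}{\frac{27}{10} + 3892} = \frac{2630}{\frac{38947}{10}} = 2630 \cdot \frac{10}{38947} = \frac{26300}{38947}$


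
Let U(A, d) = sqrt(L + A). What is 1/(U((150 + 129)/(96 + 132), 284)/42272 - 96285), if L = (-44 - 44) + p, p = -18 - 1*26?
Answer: -4358695841812480/419677029128914640113 - 84544*I*sqrt(188841)/1259031087386743920339 ≈ -1.0386e-5 - 2.9181e-14*I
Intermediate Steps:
p = -44 (p = -18 - 26 = -44)
L = -132 (L = (-44 - 44) - 44 = -88 - 44 = -132)
U(A, d) = sqrt(-132 + A)
1/(U((150 + 129)/(96 + 132), 284)/42272 - 96285) = 1/(sqrt(-132 + (150 + 129)/(96 + 132))/42272 - 96285) = 1/(sqrt(-132 + 279/228)*(1/42272) - 96285) = 1/(sqrt(-132 + 279*(1/228))*(1/42272) - 96285) = 1/(sqrt(-132 + 93/76)*(1/42272) - 96285) = 1/(sqrt(-9939/76)*(1/42272) - 96285) = 1/((I*sqrt(188841)/38)*(1/42272) - 96285) = 1/(I*sqrt(188841)/1606336 - 96285) = 1/(-96285 + I*sqrt(188841)/1606336)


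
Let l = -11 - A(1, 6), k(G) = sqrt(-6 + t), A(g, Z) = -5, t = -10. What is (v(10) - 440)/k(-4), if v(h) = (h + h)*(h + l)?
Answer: 90*I ≈ 90.0*I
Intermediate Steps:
k(G) = 4*I (k(G) = sqrt(-6 - 10) = sqrt(-16) = 4*I)
l = -6 (l = -11 - 1*(-5) = -11 + 5 = -6)
v(h) = 2*h*(-6 + h) (v(h) = (h + h)*(h - 6) = (2*h)*(-6 + h) = 2*h*(-6 + h))
(v(10) - 440)/k(-4) = (2*10*(-6 + 10) - 440)/((4*I)) = (2*10*4 - 440)*(-I/4) = (80 - 440)*(-I/4) = -(-90)*I = 90*I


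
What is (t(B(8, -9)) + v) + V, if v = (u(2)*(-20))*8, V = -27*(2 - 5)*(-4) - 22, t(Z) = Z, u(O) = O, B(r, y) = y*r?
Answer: -738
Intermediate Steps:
B(r, y) = r*y
V = -346 (V = -(-81)*(-4) - 22 = -27*12 - 22 = -324 - 22 = -346)
v = -320 (v = (2*(-20))*8 = -40*8 = -320)
(t(B(8, -9)) + v) + V = (8*(-9) - 320) - 346 = (-72 - 320) - 346 = -392 - 346 = -738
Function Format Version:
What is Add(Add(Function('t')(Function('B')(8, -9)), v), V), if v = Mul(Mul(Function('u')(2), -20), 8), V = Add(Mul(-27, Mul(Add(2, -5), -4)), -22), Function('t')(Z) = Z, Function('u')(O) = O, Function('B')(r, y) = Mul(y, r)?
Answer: -738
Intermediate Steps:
Function('B')(r, y) = Mul(r, y)
V = -346 (V = Add(Mul(-27, Mul(-3, -4)), -22) = Add(Mul(-27, 12), -22) = Add(-324, -22) = -346)
v = -320 (v = Mul(Mul(2, -20), 8) = Mul(-40, 8) = -320)
Add(Add(Function('t')(Function('B')(8, -9)), v), V) = Add(Add(Mul(8, -9), -320), -346) = Add(Add(-72, -320), -346) = Add(-392, -346) = -738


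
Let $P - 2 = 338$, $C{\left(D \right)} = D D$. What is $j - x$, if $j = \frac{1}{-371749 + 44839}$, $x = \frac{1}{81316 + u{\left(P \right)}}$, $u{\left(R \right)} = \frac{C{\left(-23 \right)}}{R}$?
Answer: $- \frac{138797369}{9038397545790} \approx -1.5356 \cdot 10^{-5}$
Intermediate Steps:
$C{\left(D \right)} = D^{2}$
$P = 340$ ($P = 2 + 338 = 340$)
$u{\left(R \right)} = \frac{529}{R}$ ($u{\left(R \right)} = \frac{\left(-23\right)^{2}}{R} = \frac{529}{R}$)
$x = \frac{340}{27647969}$ ($x = \frac{1}{81316 + \frac{529}{340}} = \frac{1}{\frac{27647969}{340}} = \frac{340}{27647969} \approx 1.2297 \cdot 10^{-5}$)
$j = - \frac{1}{326910}$ ($j = \frac{1}{-326910} = - \frac{1}{326910} \approx -3.0589 \cdot 10^{-6}$)
$j - x = - \frac{1}{326910} - \frac{340}{27647969} = - \frac{138797369}{9038397545790}$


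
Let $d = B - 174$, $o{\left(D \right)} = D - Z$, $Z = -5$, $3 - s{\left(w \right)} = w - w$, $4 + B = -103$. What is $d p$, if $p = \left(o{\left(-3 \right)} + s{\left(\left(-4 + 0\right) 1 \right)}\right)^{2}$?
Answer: $-7025$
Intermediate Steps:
$B = -107$ ($B = -4 - 103 = -107$)
$s{\left(w \right)} = 3$ ($s{\left(w \right)} = 3 - \left(w - w\right) = 3 - 0 = 3 + 0 = 3$)
$o{\left(D \right)} = 5 + D$ ($o{\left(D \right)} = D - -5 = D + 5 = 5 + D$)
$p = 25$ ($p = \left(\left(5 - 3\right) + 3\right)^{2} = \left(2 + 3\right)^{2} = 5^{2} = 25$)
$d = -281$ ($d = -107 - 174 = -281$)
$d p = \left(-281\right) 25 = -7025$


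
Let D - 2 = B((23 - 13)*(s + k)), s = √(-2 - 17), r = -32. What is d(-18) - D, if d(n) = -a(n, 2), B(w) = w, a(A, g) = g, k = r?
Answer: 316 - 10*I*√19 ≈ 316.0 - 43.589*I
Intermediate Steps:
s = I*√19 (s = √(-19) = I*√19 ≈ 4.3589*I)
k = -32
D = -318 + 10*I*√19 (D = 2 + (23 - 13)*(I*√19 - 32) = 2 + 10*(-32 + I*√19) = 2 + (-320 + 10*I*√19) = -318 + 10*I*√19 ≈ -318.0 + 43.589*I)
d(n) = -2 (d(n) = -1*2 = -2)
d(-18) - D = -2 - (-318 + 10*I*√19) = -2 + (318 - 10*I*√19) = 316 - 10*I*√19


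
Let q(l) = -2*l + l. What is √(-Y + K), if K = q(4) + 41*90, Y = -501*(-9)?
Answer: I*√823 ≈ 28.688*I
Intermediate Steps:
q(l) = -l
Y = 4509 (Y = -1*(-4509) = 4509)
K = 3686 (K = -1*4 + 41*90 = -4 + 3690 = 3686)
√(-Y + K) = √(-1*4509 + 3686) = √(-4509 + 3686) = √(-823) = I*√823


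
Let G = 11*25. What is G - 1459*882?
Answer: -1286563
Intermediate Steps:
G = 275
G - 1459*882 = 275 - 1459*882 = 275 - 1286838 = -1286563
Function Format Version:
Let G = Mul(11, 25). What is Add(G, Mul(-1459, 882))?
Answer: -1286563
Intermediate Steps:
G = 275
Add(G, Mul(-1459, 882)) = Add(275, Mul(-1459, 882)) = Add(275, -1286838) = -1286563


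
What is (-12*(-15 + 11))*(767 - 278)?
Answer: 23472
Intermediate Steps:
(-12*(-15 + 11))*(767 - 278) = -12*(-4)*489 = 48*489 = 23472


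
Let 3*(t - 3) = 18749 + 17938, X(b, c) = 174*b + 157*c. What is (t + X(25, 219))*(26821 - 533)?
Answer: 1339767920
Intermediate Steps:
X(b, c) = 157*c + 174*b
t = 12232 (t = 3 + (18749 + 17938)/3 = 3 + (⅓)*36687 = 3 + 12229 = 12232)
(t + X(25, 219))*(26821 - 533) = (12232 + (157*219 + 174*25))*(26821 - 533) = (12232 + (34383 + 4350))*26288 = (12232 + 38733)*26288 = 50965*26288 = 1339767920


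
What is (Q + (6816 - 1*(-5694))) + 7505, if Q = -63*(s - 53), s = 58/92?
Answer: 1072457/46 ≈ 23314.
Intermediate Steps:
s = 29/46 (s = 58*(1/92) = 29/46 ≈ 0.63043)
Q = 151767/46 (Q = -63*(29/46 - 53) = -63*(-2409/46) = 151767/46 ≈ 3299.3)
(Q + (6816 - 1*(-5694))) + 7505 = (151767/46 + (6816 - 1*(-5694))) + 7505 = (151767/46 + (6816 + 5694)) + 7505 = (151767/46 + 12510) + 7505 = 727227/46 + 7505 = 1072457/46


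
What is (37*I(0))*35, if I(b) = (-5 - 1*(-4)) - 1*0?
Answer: -1295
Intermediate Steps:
I(b) = -1 (I(b) = (-5 + 4) + 0 = -1 + 0 = -1)
(37*I(0))*35 = (37*(-1))*35 = -37*35 = -1295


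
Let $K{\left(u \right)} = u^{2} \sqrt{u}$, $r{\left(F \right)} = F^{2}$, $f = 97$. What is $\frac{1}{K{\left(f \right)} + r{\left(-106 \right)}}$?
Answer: $- \frac{11236}{8461092561} + \frac{9409 \sqrt{97}}{8461092561} \approx 9.6243 \cdot 10^{-6}$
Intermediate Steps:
$K{\left(u \right)} = u^{\frac{5}{2}}$
$\frac{1}{K{\left(f \right)} + r{\left(-106 \right)}} = \frac{1}{97^{\frac{5}{2}} + \left(-106\right)^{2}} = \frac{1}{9409 \sqrt{97} + 11236} = \frac{1}{11236 + 9409 \sqrt{97}}$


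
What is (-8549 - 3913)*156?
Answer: -1944072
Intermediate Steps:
(-8549 - 3913)*156 = -12462*156 = -1944072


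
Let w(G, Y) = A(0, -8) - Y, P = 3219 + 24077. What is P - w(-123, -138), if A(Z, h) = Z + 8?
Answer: 27150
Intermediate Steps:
P = 27296
A(Z, h) = 8 + Z
w(G, Y) = 8 - Y (w(G, Y) = (8 + 0) - Y = 8 - Y)
P - w(-123, -138) = 27296 - (8 - 1*(-138)) = 27296 - (8 + 138) = 27296 - 1*146 = 27296 - 146 = 27150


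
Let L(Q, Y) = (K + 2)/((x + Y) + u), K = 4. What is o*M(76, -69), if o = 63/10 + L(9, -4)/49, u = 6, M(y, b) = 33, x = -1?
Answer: 103851/490 ≈ 211.94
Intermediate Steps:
L(Q, Y) = 6/(5 + Y) (L(Q, Y) = (4 + 2)/((-1 + Y) + 6) = 6/(5 + Y))
o = 3147/490 (o = 63/10 + (6/(5 - 4))/49 = 63*(⅒) + (6/1)*(1/49) = 63/10 + (6*1)*(1/49) = 63/10 + 6*(1/49) = 63/10 + 6/49 = 3147/490 ≈ 6.4224)
o*M(76, -69) = (3147/490)*33 = 103851/490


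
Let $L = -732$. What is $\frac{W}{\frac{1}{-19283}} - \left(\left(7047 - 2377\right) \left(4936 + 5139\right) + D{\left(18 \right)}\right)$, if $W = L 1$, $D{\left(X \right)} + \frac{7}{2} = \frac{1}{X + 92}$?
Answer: $- \frac{1811429978}{55} \approx -3.2935 \cdot 10^{7}$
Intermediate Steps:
$D{\left(X \right)} = - \frac{7}{2} + \frac{1}{92 + X}$ ($D{\left(X \right)} = - \frac{7}{2} + \frac{1}{X + 92} = - \frac{7}{2} + \frac{1}{92 + X}$)
$W = -732$ ($W = \left(-732\right) 1 = -732$)
$\frac{W}{\frac{1}{-19283}} - \left(\left(7047 - 2377\right) \left(4936 + 5139\right) + D{\left(18 \right)}\right) = - \frac{732}{\frac{1}{-19283}} - \left(\left(7047 - 2377\right) \left(4936 + 5139\right) + \frac{-642 - 126}{2 \left(92 + 18\right)}\right) = - \frac{732}{- \frac{1}{19283}} - \left(4670 \cdot 10075 + \frac{-642 - 126}{2 \cdot 110}\right) = \left(-732\right) \left(-19283\right) - \left(47050250 + \frac{1}{2} \cdot \frac{1}{110} \left(-768\right)\right) = 14115156 - \left(47050250 - \frac{192}{55}\right) = 14115156 - \frac{2587763558}{55} = - \frac{1811429978}{55}$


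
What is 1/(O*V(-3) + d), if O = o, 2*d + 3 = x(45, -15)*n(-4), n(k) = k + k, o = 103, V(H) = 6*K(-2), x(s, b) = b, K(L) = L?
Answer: -2/2355 ≈ -0.00084926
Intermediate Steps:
V(H) = -12 (V(H) = 6*(-2) = -12)
n(k) = 2*k
d = 117/2 (d = -3/2 + (-30*(-4))/2 = -3/2 + (-15*(-8))/2 = -3/2 + (½)*120 = -3/2 + 60 = 117/2 ≈ 58.500)
O = 103
1/(O*V(-3) + d) = 1/(103*(-12) + 117/2) = 1/(-1236 + 117/2) = 1/(-2355/2) = -2/2355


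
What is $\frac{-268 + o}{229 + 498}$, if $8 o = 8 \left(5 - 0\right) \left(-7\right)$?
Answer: $- \frac{303}{727} \approx -0.41678$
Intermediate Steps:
$o = -35$ ($o = \frac{8 \left(5 - 0\right) \left(-7\right)}{8} = \frac{8 \left(5 + 0\right) \left(-7\right)}{8} = \frac{8 \cdot 5 \left(-7\right)}{8} = \frac{40 \left(-7\right)}{8} = \frac{1}{8} \left(-280\right) = -35$)
$\frac{-268 + o}{229 + 498} = \frac{-268 - 35}{229 + 498} = - \frac{303}{727}$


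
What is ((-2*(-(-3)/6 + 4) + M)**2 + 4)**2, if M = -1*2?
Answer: 15625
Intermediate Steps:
M = -2
((-2*(-(-3)/6 + 4) + M)**2 + 4)**2 = ((-2*(-(-3)/6 + 4) - 2)**2 + 4)**2 = ((-2*(-3*(-1/6) + 4) - 2)**2 + 4)**2 = ((-2*(1/2 + 4) - 2)**2 + 4)**2 = ((-2*9/2 - 2)**2 + 4)**2 = ((-9 - 2)**2 + 4)**2 = ((-11)**2 + 4)**2 = (121 + 4)**2 = 125**2 = 15625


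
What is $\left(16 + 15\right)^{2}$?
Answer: $961$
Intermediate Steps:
$\left(16 + 15\right)^{2} = 31^{2} = 961$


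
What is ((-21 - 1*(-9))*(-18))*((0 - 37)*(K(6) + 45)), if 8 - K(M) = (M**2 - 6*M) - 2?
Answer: -439560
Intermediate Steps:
K(M) = 10 - M**2 + 6*M (K(M) = 8 - ((M**2 - 6*M) - 2) = 8 - (-2 + M**2 - 6*M) = 8 + (2 - M**2 + 6*M) = 10 - M**2 + 6*M)
((-21 - 1*(-9))*(-18))*((0 - 37)*(K(6) + 45)) = ((-21 - 1*(-9))*(-18))*((0 - 37)*((10 - 1*6**2 + 6*6) + 45)) = ((-21 + 9)*(-18))*(-37*((10 - 1*36 + 36) + 45)) = (-12*(-18))*(-37*((10 - 36 + 36) + 45)) = 216*(-37*(10 + 45)) = 216*(-37*55) = 216*(-2035) = -439560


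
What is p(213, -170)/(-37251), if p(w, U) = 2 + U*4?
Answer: 226/12417 ≈ 0.018201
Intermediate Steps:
p(w, U) = 2 + 4*U
p(213, -170)/(-37251) = (2 + 4*(-170))/(-37251) = (2 - 680)*(-1/37251) = -678*(-1/37251) = 226/12417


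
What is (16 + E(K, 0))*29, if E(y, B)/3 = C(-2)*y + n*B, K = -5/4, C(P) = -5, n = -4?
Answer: 4031/4 ≈ 1007.8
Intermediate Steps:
K = -5/4 (K = -5*¼ = -5/4 ≈ -1.2500)
E(y, B) = -15*y - 12*B (E(y, B) = 3*(-5*y - 4*B) = -15*y - 12*B)
(16 + E(K, 0))*29 = (16 + (-15*(-5/4) - 12*0))*29 = (16 + (75/4 + 0))*29 = (16 + 75/4)*29 = (139/4)*29 = 4031/4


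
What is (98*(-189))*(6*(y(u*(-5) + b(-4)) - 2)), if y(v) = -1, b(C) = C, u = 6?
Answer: 333396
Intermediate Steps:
(98*(-189))*(6*(y(u*(-5) + b(-4)) - 2)) = (98*(-189))*(6*(-1 - 2)) = -111132*(-3) = -18522*(-18) = 333396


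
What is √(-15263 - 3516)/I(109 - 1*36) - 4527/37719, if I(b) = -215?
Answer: -503/4191 - I*√18779/215 ≈ -0.12002 - 0.63738*I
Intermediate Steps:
√(-15263 - 3516)/I(109 - 1*36) - 4527/37719 = √(-15263 - 3516)/(-215) - 4527/37719 = √(-18779)*(-1/215) - 4527*1/37719 = (I*√18779)*(-1/215) - 503/4191 = -I*√18779/215 - 503/4191 = -503/4191 - I*√18779/215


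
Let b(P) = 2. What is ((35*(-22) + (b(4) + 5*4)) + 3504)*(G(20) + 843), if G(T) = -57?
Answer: 2166216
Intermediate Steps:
((35*(-22) + (b(4) + 5*4)) + 3504)*(G(20) + 843) = ((35*(-22) + (2 + 5*4)) + 3504)*(-57 + 843) = ((-770 + (2 + 20)) + 3504)*786 = ((-770 + 22) + 3504)*786 = (-748 + 3504)*786 = 2756*786 = 2166216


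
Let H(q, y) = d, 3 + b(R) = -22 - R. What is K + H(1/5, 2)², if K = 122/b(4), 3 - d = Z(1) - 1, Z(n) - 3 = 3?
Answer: -6/29 ≈ -0.20690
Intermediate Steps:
Z(n) = 6 (Z(n) = 3 + 3 = 6)
b(R) = -25 - R (b(R) = -3 + (-22 - R) = -25 - R)
d = -2 (d = 3 - (6 - 1) = 3 - 1*5 = 3 - 5 = -2)
H(q, y) = -2
K = -122/29 (K = 122/(-25 - 1*4) = 122/(-25 - 4) = 122/(-29) = 122*(-1/29) = -122/29 ≈ -4.2069)
K + H(1/5, 2)² = -122/29 + (-2)² = -122/29 + 4 = -6/29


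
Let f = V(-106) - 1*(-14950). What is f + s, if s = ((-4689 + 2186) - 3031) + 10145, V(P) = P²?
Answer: 30797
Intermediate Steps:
s = 4611 (s = (-2503 - 3031) + 10145 = -5534 + 10145 = 4611)
f = 26186 (f = (-106)² - 1*(-14950) = 11236 + 14950 = 26186)
f + s = 26186 + 4611 = 30797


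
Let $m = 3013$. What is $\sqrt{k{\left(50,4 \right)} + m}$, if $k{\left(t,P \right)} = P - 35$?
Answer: $\sqrt{2982} \approx 54.608$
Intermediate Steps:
$k{\left(t,P \right)} = -35 + P$ ($k{\left(t,P \right)} = P - 35 = -35 + P$)
$\sqrt{k{\left(50,4 \right)} + m} = \sqrt{\left(-35 + 4\right) + 3013} = \sqrt{-31 + 3013} = \sqrt{2982}$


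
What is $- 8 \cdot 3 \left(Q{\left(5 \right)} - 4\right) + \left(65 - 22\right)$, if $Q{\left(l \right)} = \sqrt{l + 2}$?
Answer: $139 - 24 \sqrt{7} \approx 75.502$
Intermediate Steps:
$Q{\left(l \right)} = \sqrt{2 + l}$
$- 8 \cdot 3 \left(Q{\left(5 \right)} - 4\right) + \left(65 - 22\right) = - 8 \cdot 3 \left(\sqrt{2 + 5} - 4\right) + \left(65 - 22\right) = - 8 \cdot 3 \left(\sqrt{7} - 4\right) + \left(65 - 22\right) = - 8 \cdot 3 \left(-4 + \sqrt{7}\right) + 43 = - 8 \left(-12 + 3 \sqrt{7}\right) + 43 = \left(96 - 24 \sqrt{7}\right) + 43 = 139 - 24 \sqrt{7}$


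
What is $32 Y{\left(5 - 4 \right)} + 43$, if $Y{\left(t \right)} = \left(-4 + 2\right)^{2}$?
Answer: $171$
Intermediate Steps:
$Y{\left(t \right)} = 4$ ($Y{\left(t \right)} = \left(-2\right)^{2} = 4$)
$32 Y{\left(5 - 4 \right)} + 43 = 32 \cdot 4 + 43 = 128 + 43 = 171$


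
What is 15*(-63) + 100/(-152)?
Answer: -35935/38 ≈ -945.66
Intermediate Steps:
15*(-63) + 100/(-152) = -945 + 100*(-1/152) = -945 - 25/38 = -35935/38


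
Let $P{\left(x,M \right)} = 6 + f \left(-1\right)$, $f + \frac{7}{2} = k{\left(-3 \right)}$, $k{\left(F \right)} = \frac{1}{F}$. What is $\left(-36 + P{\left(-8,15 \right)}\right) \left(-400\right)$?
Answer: $\frac{31400}{3} \approx 10467.0$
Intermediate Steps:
$f = - \frac{23}{6}$ ($f = - \frac{7}{2} + \frac{1}{-3} = - \frac{7}{2} - \frac{1}{3} = - \frac{23}{6} \approx -3.8333$)
$P{\left(x,M \right)} = \frac{59}{6}$ ($P{\left(x,M \right)} = 6 - - \frac{23}{6} = 6 + \frac{23}{6} = \frac{59}{6}$)
$\left(-36 + P{\left(-8,15 \right)}\right) \left(-400\right) = \left(-36 + \frac{59}{6}\right) \left(-400\right) = \left(- \frac{157}{6}\right) \left(-400\right) = \frac{31400}{3}$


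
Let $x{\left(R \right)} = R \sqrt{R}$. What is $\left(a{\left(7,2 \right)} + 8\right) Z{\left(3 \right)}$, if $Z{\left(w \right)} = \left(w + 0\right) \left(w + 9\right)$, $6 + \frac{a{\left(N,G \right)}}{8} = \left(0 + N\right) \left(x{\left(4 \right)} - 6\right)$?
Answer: $2592$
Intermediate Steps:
$x{\left(R \right)} = R^{\frac{3}{2}}$
$a{\left(N,G \right)} = -48 + 16 N$ ($a{\left(N,G \right)} = -48 + 8 \left(0 + N\right) \left(4^{\frac{3}{2}} - 6\right) = -48 + 8 N \left(8 - 6\right) = -48 + 8 N 2 = -48 + 8 \cdot 2 N = -48 + 16 N$)
$Z{\left(w \right)} = w \left(9 + w\right)$
$\left(a{\left(7,2 \right)} + 8\right) Z{\left(3 \right)} = \left(\left(-48 + 16 \cdot 7\right) + 8\right) 3 \left(9 + 3\right) = \left(\left(-48 + 112\right) + 8\right) 3 \cdot 12 = \left(64 + 8\right) 36 = 72 \cdot 36 = 2592$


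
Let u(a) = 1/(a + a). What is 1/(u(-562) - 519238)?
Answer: -1124/583623513 ≈ -1.9259e-6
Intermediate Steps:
u(a) = 1/(2*a)
1/(u(-562) - 519238) = 1/((½)/(-562) - 519238) = 1/((½)*(-1/562) - 519238) = 1/(-1/1124 - 519238) = 1/(-583623513/1124) = -1124/583623513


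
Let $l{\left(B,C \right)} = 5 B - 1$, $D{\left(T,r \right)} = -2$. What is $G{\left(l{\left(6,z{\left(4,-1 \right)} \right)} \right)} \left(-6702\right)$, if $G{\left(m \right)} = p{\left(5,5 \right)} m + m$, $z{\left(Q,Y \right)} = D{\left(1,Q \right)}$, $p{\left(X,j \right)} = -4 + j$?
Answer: $-388716$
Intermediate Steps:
$z{\left(Q,Y \right)} = -2$
$l{\left(B,C \right)} = -1 + 5 B$
$G{\left(m \right)} = 2 m$ ($G{\left(m \right)} = \left(-4 + 5\right) m + m = 1 m + m = m + m = 2 m$)
$G{\left(l{\left(6,z{\left(4,-1 \right)} \right)} \right)} \left(-6702\right) = 2 \left(-1 + 5 \cdot 6\right) \left(-6702\right) = 2 \left(-1 + 30\right) \left(-6702\right) = 2 \cdot 29 \left(-6702\right) = 58 \left(-6702\right) = -388716$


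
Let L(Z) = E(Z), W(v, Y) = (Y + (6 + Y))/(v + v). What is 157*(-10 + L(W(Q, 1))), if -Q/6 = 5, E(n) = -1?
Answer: -1727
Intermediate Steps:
Q = -30 (Q = -6*5 = -30)
W(v, Y) = (6 + 2*Y)/(2*v) (W(v, Y) = (6 + 2*Y)/((2*v)) = (6 + 2*Y)*(1/(2*v)) = (6 + 2*Y)/(2*v))
L(Z) = -1
157*(-10 + L(W(Q, 1))) = 157*(-10 - 1) = 157*(-11) = -1727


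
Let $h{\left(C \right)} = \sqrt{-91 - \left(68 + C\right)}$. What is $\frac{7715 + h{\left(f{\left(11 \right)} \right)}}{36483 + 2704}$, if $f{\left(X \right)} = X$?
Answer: $\frac{7715}{39187} + \frac{i \sqrt{170}}{39187} \approx 0.19688 + 0.00033272 i$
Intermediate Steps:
$h{\left(C \right)} = \sqrt{-159 - C}$
$\frac{7715 + h{\left(f{\left(11 \right)} \right)}}{36483 + 2704} = \frac{7715 + \sqrt{-159 - 11}}{36483 + 2704} = \frac{7715 + \sqrt{-159 - 11}}{39187} = \left(7715 + \sqrt{-170}\right) \frac{1}{39187} = \left(7715 + i \sqrt{170}\right) \frac{1}{39187} = \frac{7715}{39187} + \frac{i \sqrt{170}}{39187}$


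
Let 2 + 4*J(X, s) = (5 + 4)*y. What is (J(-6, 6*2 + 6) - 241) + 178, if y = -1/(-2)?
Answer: -499/8 ≈ -62.375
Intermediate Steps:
y = 1/2 (y = -1*(-1/2) = 1/2 ≈ 0.50000)
J(X, s) = 5/8 (J(X, s) = -1/2 + ((5 + 4)*(1/2))/4 = -1/2 + (9*(1/2))/4 = -1/2 + (1/4)*(9/2) = -1/2 + 9/8 = 5/8)
(J(-6, 6*2 + 6) - 241) + 178 = (5/8 - 241) + 178 = -1923/8 + 178 = -499/8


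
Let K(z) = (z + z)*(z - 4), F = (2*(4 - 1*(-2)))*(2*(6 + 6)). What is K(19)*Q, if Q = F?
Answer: 164160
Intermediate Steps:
F = 288 (F = (2*(4 + 2))*(2*12) = (2*6)*24 = 12*24 = 288)
K(z) = 2*z*(-4 + z) (K(z) = (2*z)*(-4 + z) = 2*z*(-4 + z))
Q = 288
K(19)*Q = (2*19*(-4 + 19))*288 = (2*19*15)*288 = 570*288 = 164160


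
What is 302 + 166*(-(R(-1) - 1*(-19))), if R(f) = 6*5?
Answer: -7832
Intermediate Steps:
R(f) = 30
302 + 166*(-(R(-1) - 1*(-19))) = 302 + 166*(-(30 - 1*(-19))) = 302 + 166*(-(30 + 19)) = 302 + 166*(-1*49) = 302 + 166*(-49) = 302 - 8134 = -7832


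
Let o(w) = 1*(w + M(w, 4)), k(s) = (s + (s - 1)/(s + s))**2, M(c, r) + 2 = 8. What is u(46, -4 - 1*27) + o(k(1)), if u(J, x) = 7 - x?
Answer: 45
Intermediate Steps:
M(c, r) = 6 (M(c, r) = -2 + 8 = 6)
k(s) = (s + (-1 + s)/(2*s))**2 (k(s) = (s + (-1 + s)/((2*s)))**2 = (s + (-1 + s)*(1/(2*s)))**2 = (s + (-1 + s)/(2*s))**2)
o(w) = 6 + w (o(w) = 1*(w + 6) = 1*(6 + w) = 6 + w)
u(46, -4 - 1*27) + o(k(1)) = (7 - (-4 - 1*27)) + (6 + (1/4)*(-1 + 1 + 2*1**2)**2/1**2) = (7 - (-4 - 27)) + (6 + (1/4)*1*(-1 + 1 + 2*1)**2) = (7 - 1*(-31)) + (6 + (1/4)*1*(-1 + 1 + 2)**2) = (7 + 31) + (6 + (1/4)*1*2**2) = 38 + (6 + (1/4)*1*4) = 38 + (6 + 1) = 38 + 7 = 45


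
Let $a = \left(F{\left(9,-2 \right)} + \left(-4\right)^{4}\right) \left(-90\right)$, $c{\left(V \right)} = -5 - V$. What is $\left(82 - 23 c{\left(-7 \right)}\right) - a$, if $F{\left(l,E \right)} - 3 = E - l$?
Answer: $22356$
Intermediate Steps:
$F{\left(l,E \right)} = 3 + E - l$ ($F{\left(l,E \right)} = 3 + \left(E - l\right) = 3 + E - l$)
$a = -22320$ ($a = \left(\left(3 - 2 - 9\right) + \left(-4\right)^{4}\right) \left(-90\right) = \left(\left(3 - 2 - 9\right) + 256\right) \left(-90\right) = \left(-8 + 256\right) \left(-90\right) = 248 \left(-90\right) = -22320$)
$\left(82 - 23 c{\left(-7 \right)}\right) - a = \left(82 - 23 \left(-5 - -7\right)\right) - -22320 = \left(82 - 23 \left(-5 + 7\right)\right) + 22320 = \left(82 - 46\right) + 22320 = 36 + 22320 = 22356$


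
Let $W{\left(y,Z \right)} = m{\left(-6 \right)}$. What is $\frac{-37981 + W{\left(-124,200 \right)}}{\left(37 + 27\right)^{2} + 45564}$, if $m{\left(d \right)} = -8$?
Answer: $- \frac{37989}{49660} \approx -0.76498$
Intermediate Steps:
$W{\left(y,Z \right)} = -8$
$\frac{-37981 + W{\left(-124,200 \right)}}{\left(37 + 27\right)^{2} + 45564} = \frac{-37981 - 8}{\left(37 + 27\right)^{2} + 45564} = - \frac{37989}{64^{2} + 45564} = - \frac{37989}{4096 + 45564} = - \frac{37989}{49660}$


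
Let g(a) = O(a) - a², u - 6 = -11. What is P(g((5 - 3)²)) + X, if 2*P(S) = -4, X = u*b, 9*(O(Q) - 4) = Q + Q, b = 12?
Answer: -62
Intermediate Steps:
u = -5 (u = 6 - 11 = -5)
O(Q) = 4 + 2*Q/9 (O(Q) = 4 + (Q + Q)/9 = 4 + (2*Q)/9 = 4 + 2*Q/9)
X = -60 (X = -5*12 = -60)
g(a) = 4 - a² + 2*a/9 (g(a) = (4 + 2*a/9) - a² = 4 - a² + 2*a/9)
P(S) = -2 (P(S) = (½)*(-4) = -2)
P(g((5 - 3)²)) + X = -2 - 60 = -62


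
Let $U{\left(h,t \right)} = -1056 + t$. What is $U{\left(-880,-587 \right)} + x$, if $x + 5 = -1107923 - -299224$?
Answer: $-810347$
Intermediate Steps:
$x = -808704$ ($x = -5 - 808699 = -808704$)
$U{\left(-880,-587 \right)} + x = \left(-1056 - 587\right) - 808704 = -1643 - 808704 = -810347$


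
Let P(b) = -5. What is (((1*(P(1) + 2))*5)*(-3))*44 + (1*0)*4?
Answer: 1980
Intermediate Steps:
(((1*(P(1) + 2))*5)*(-3))*44 + (1*0)*4 = (((1*(-5 + 2))*5)*(-3))*44 + (1*0)*4 = (((1*(-3))*5)*(-3))*44 + 0*4 = (-3*5*(-3))*44 + 0 = -15*(-3)*44 + 0 = 45*44 + 0 = 1980 + 0 = 1980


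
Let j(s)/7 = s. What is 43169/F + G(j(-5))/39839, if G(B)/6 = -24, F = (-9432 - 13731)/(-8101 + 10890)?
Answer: -685221834653/131827251 ≈ -5197.9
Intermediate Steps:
j(s) = 7*s
F = -23163/2789 ≈ -8.3051
G(B) = -144 (G(B) = 6*(-24) = -144)
43169/F + G(j(-5))/39839 = 43169/(-23163/2789) - 144/39839 = 43169*(-2789/23163) - 144*1/39839 = -17199763/3309 - 144/39839 = -685221834653/131827251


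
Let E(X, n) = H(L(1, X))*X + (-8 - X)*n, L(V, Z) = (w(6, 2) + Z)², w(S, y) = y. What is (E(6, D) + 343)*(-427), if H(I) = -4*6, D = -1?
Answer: -90951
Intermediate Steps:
L(V, Z) = (2 + Z)²
H(I) = -24
E(X, n) = -24*X + n*(-8 - X) (E(X, n) = -24*X + (-8 - X)*n = -24*X + n*(-8 - X))
(E(6, D) + 343)*(-427) = ((-24*6 - 8*(-1) - 1*6*(-1)) + 343)*(-427) = ((-144 + 8 + 6) + 343)*(-427) = (-130 + 343)*(-427) = 213*(-427) = -90951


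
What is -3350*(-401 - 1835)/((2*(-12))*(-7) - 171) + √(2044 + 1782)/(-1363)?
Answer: -7490600/3 - √3826/1363 ≈ -2.4969e+6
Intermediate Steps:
-3350*(-401 - 1835)/((2*(-12))*(-7) - 171) + √(2044 + 1782)/(-1363) = -3350*(-2236/(-24*(-7) - 171)) + √3826*(-1/1363) = -3350*(-2236/(168 - 171)) - √3826/1363 = -3350/((-3*(-1/2236))) - √3826/1363 = -3350/3/2236 - √3826/1363 = -3350*2236/3 - √3826/1363 = -7490600/3 - √3826/1363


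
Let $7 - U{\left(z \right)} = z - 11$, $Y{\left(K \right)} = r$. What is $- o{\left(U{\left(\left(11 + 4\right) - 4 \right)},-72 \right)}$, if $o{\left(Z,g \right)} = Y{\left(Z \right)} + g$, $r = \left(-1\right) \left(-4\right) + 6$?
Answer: $62$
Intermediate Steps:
$r = 10$ ($r = 4 + 6 = 10$)
$Y{\left(K \right)} = 10$
$U{\left(z \right)} = 18 - z$ ($U{\left(z \right)} = 7 - \left(z - 11\right) = 7 - \left(-11 + z\right) = 18 - z$)
$o{\left(Z,g \right)} = 10 + g$
$- o{\left(U{\left(\left(11 + 4\right) - 4 \right)},-72 \right)} = - (10 - 72) = \left(-1\right) \left(-62\right) = 62$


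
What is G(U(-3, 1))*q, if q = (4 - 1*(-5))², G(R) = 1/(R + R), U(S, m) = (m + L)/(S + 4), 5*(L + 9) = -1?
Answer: -405/82 ≈ -4.9390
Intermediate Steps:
L = -46/5 (L = -9 + (⅕)*(-1) = -9 - ⅕ = -46/5 ≈ -9.2000)
U(S, m) = (-46/5 + m)/(4 + S) (U(S, m) = (m - 46/5)/(S + 4) = (-46/5 + m)/(4 + S))
G(R) = 1/(2*R)
q = 81 (q = (4 + 5)² = 9² = 81)
G(U(-3, 1))*q = (1/(2*(((-46/5 + 1)/(4 - 3)))))*81 = (1/(2*((-41/5/1))))*81 = (1/(2*((1*(-41/5)))))*81 = (1/(2*(-41/5)))*81 = ((½)*(-5/41))*81 = -5/82*81 = -405/82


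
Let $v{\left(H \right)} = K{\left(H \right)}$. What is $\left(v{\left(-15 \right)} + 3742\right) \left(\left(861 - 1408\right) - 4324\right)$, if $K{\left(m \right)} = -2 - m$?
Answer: $-18290605$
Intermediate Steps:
$v{\left(H \right)} = -2 - H$
$\left(v{\left(-15 \right)} + 3742\right) \left(\left(861 - 1408\right) - 4324\right) = \left(\left(-2 - -15\right) + 3742\right) \left(\left(861 - 1408\right) - 4324\right) = \left(\left(-2 + 15\right) + 3742\right) \left(\left(861 - 1408\right) - 4324\right) = \left(13 + 3742\right) \left(-547 - 4324\right) = 3755 \left(-4871\right) = -18290605$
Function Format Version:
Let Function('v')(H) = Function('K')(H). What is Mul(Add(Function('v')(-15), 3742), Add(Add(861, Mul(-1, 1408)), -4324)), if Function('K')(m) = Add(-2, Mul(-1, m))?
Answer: -18290605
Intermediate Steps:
Function('v')(H) = Add(-2, Mul(-1, H))
Mul(Add(Function('v')(-15), 3742), Add(Add(861, Mul(-1, 1408)), -4324)) = Mul(Add(Add(-2, Mul(-1, -15)), 3742), Add(Add(861, Mul(-1, 1408)), -4324)) = Mul(Add(Add(-2, 15), 3742), Add(Add(861, -1408), -4324)) = Mul(Add(13, 3742), Add(-547, -4324)) = Mul(3755, -4871) = -18290605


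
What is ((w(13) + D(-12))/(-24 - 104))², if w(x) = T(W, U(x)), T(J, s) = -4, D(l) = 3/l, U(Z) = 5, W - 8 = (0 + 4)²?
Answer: 289/262144 ≈ 0.0011024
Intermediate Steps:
W = 24 (W = 8 + (0 + 4)² = 8 + 4² = 8 + 16 = 24)
w(x) = -4
((w(13) + D(-12))/(-24 - 104))² = ((-4 + 3/(-12))/(-24 - 104))² = ((-4 + 3*(-1/12))/(-128))² = ((-4 - ¼)*(-1/128))² = (-17/4*(-1/128))² = (17/512)² = 289/262144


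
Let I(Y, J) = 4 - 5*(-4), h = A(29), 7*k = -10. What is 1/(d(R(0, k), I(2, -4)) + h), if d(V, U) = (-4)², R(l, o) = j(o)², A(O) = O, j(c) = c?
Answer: 1/45 ≈ 0.022222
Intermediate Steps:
k = -10/7 (k = (⅐)*(-10) = -10/7 ≈ -1.4286)
h = 29
I(Y, J) = 24 (I(Y, J) = 4 + 20 = 24)
R(l, o) = o²
d(V, U) = 16
1/(d(R(0, k), I(2, -4)) + h) = 1/(16 + 29) = 1/45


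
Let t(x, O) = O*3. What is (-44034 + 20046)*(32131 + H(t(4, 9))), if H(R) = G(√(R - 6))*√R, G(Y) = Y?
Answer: -770758428 - 215892*√7 ≈ -7.7133e+8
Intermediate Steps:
t(x, O) = 3*O
H(R) = √R*√(-6 + R) (H(R) = √(R - 6)*√R = √(-6 + R)*√R = √R*√(-6 + R))
(-44034 + 20046)*(32131 + H(t(4, 9))) = (-44034 + 20046)*(32131 + √(3*9)*√(-6 + 3*9)) = -23988*(32131 + √27*√(-6 + 27)) = -23988*(32131 + (3*√3)*√21) = -23988*(32131 + 9*√7) = -770758428 - 215892*√7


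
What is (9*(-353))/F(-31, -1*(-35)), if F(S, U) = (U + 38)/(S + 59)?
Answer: -88956/73 ≈ -1218.6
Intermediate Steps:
F(S, U) = (38 + U)/(59 + S)
(9*(-353))/F(-31, -1*(-35)) = (9*(-353))/(((38 - 1*(-35))/(59 - 31))) = -3177*28/(38 + 35) = -3177/((1/28)*73) = -3177/73/28 = -3177*28/73 = -88956/73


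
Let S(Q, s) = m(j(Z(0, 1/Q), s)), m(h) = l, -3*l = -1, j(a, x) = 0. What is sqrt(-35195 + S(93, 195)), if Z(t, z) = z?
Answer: 4*I*sqrt(19797)/3 ≈ 187.6*I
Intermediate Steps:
l = 1/3 (l = -1/3*(-1) = 1/3 ≈ 0.33333)
m(h) = 1/3
S(Q, s) = 1/3
sqrt(-35195 + S(93, 195)) = sqrt(-35195 + 1/3) = sqrt(-105584/3) = 4*I*sqrt(19797)/3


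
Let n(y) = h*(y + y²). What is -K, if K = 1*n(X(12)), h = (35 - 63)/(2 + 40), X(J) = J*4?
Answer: 1568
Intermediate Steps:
X(J) = 4*J
h = -⅔ (h = -28/42 = -28*1/42 = -⅔ ≈ -0.66667)
n(y) = -2*y/3 - 2*y²/3 (n(y) = -2*(y + y²)/3 = -2*y/3 - 2*y²/3)
K = -1568 (K = 1*(-2*4*12*(1 + 4*12)/3) = 1*(-⅔*48*(1 + 48)) = 1*(-⅔*48*49) = 1*(-1568) = -1568)
-K = -1*(-1568) = 1568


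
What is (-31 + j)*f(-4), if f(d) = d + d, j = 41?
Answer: -80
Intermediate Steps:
f(d) = 2*d
(-31 + j)*f(-4) = (-31 + 41)*(2*(-4)) = 10*(-8) = -80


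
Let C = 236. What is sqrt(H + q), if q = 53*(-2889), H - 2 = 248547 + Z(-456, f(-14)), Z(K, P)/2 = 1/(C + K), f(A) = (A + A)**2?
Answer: 171*sqrt(39490)/110 ≈ 308.92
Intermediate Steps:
f(A) = 4*A**2 (f(A) = (2*A)**2 = 4*A**2)
Z(K, P) = 2/(236 + K)
H = 27340389/110 (H = 2 + (248547 + 2/(236 - 456)) = 2 + (248547 + 2/(-220)) = 2 + (248547 + 2*(-1/220)) = 2 + (248547 - 1/110) = 2 + 27340169/110 = 27340389/110 ≈ 2.4855e+5)
q = -153117
sqrt(H + q) = sqrt(27340389/110 - 153117) = sqrt(10497519/110) = 171*sqrt(39490)/110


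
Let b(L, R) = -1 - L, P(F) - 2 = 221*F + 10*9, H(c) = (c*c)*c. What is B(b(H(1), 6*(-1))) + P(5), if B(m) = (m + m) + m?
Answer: 1191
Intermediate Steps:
H(c) = c**3 (H(c) = c**2*c = c**3)
P(F) = 92 + 221*F (P(F) = 2 + (221*F + 10*9) = 2 + (221*F + 90) = 2 + (90 + 221*F) = 92 + 221*F)
B(m) = 3*m (B(m) = 2*m + m = 3*m)
B(b(H(1), 6*(-1))) + P(5) = 3*(-1 - 1*1**3) + (92 + 221*5) = 3*(-1 - 1*1) + (92 + 1105) = 3*(-1 - 1) + 1197 = 3*(-2) + 1197 = -6 + 1197 = 1191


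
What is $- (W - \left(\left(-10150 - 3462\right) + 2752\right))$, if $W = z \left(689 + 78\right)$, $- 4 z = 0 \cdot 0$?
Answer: $-10860$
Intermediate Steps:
$z = 0$ ($z = - \frac{0 \cdot 0}{4} = \left(- \frac{1}{4}\right) 0 = 0$)
$W = 0$ ($W = 0 \left(689 + 78\right) = 0 \cdot 767 = 0$)
$- (W - \left(\left(-10150 - 3462\right) + 2752\right)) = - (0 - \left(\left(-10150 - 3462\right) + 2752\right)) = - (0 - \left(-13612 + 2752\right)) = - (0 - -10860) = - (0 + 10860) = \left(-1\right) 10860 = -10860$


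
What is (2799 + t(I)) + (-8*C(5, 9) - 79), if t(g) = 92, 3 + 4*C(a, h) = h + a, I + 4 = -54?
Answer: 2790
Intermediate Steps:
I = -58 (I = -4 - 54 = -58)
C(a, h) = -¾ + a/4 + h/4 (C(a, h) = -¾ + (h + a)/4 = -¾ + (a + h)/4 = -¾ + (a/4 + h/4) = -¾ + a/4 + h/4)
(2799 + t(I)) + (-8*C(5, 9) - 79) = (2799 + 92) + (-8*(-¾ + (¼)*5 + (¼)*9) - 79) = 2891 + (-8*(-¾ + 5/4 + 9/4) - 79) = 2891 + (-8*11/4 - 79) = 2891 + (-22 - 79) = 2891 - 101 = 2790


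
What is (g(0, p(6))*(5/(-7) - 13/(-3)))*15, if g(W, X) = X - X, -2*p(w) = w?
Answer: 0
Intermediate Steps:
p(w) = -w/2
g(W, X) = 0
(g(0, p(6))*(5/(-7) - 13/(-3)))*15 = (0*(5/(-7) - 13/(-3)))*15 = (0*(5*(-⅐) - 13*(-⅓)))*15 = (0*(-5/7 + 13/3))*15 = (0*(76/21))*15 = 0*15 = 0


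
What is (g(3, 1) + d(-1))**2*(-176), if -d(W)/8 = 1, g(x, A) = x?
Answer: -4400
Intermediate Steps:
d(W) = -8 (d(W) = -8*1 = -8)
(g(3, 1) + d(-1))**2*(-176) = (3 - 8)**2*(-176) = (-5)**2*(-176) = 25*(-176) = -4400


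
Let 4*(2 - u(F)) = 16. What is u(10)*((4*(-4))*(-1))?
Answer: -32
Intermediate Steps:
u(F) = -2 (u(F) = 2 - ¼*16 = 2 - 4 = -2)
u(10)*((4*(-4))*(-1)) = -2*4*(-4)*(-1) = -(-32)*(-1) = -2*16 = -32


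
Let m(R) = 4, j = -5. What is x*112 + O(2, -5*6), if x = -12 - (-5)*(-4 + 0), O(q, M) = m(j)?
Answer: -3580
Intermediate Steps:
O(q, M) = 4
x = -32 (x = -12 - (-5)*(-4) = -12 - 1*20 = -12 - 20 = -32)
x*112 + O(2, -5*6) = -32*112 + 4 = -3584 + 4 = -3580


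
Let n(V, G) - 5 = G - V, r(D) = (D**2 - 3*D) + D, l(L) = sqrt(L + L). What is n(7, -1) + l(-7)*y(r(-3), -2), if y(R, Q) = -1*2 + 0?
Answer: -3 - 2*I*sqrt(14) ≈ -3.0 - 7.4833*I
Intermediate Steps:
l(L) = sqrt(2)*sqrt(L) (l(L) = sqrt(2*L) = sqrt(2)*sqrt(L))
r(D) = D**2 - 2*D
n(V, G) = 5 + G - V (n(V, G) = 5 + (G - V) = 5 + G - V)
y(R, Q) = -2 (y(R, Q) = -2 + 0 = -2)
n(7, -1) + l(-7)*y(r(-3), -2) = (5 - 1 - 1*7) + (sqrt(2)*sqrt(-7))*(-2) = (5 - 1 - 7) + (sqrt(2)*(I*sqrt(7)))*(-2) = -3 + (I*sqrt(14))*(-2) = -3 - 2*I*sqrt(14)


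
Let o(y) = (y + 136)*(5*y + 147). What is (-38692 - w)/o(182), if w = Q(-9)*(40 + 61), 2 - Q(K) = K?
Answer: -751/6342 ≈ -0.11842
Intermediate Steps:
Q(K) = 2 - K
o(y) = (136 + y)*(147 + 5*y)
w = 1111 (w = (2 - 1*(-9))*(40 + 61) = (2 + 9)*101 = 11*101 = 1111)
(-38692 - w)/o(182) = (-38692 - 1*1111)/(19992 + 5*182**2 + 827*182) = (-38692 - 1111)/(19992 + 5*33124 + 150514) = -39803/(19992 + 165620 + 150514) = -39803/336126 = -39803*1/336126 = -751/6342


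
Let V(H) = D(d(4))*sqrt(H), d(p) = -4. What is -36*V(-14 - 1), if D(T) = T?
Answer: 144*I*sqrt(15) ≈ 557.71*I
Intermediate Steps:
V(H) = -4*sqrt(H)
-36*V(-14 - 1) = -(-144)*sqrt(-14 - 1) = -(-144)*sqrt(-15) = -(-144)*I*sqrt(15) = 144*I*sqrt(15)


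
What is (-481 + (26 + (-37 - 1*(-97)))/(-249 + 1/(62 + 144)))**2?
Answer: 609578767743201/2630971849 ≈ 2.3169e+5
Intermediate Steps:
(-481 + (26 + (-37 - 1*(-97)))/(-249 + 1/(62 + 144)))**2 = (-481 + (26 + (-37 + 97))/(-249 + 1/206))**2 = (-481 + (26 + 60)/(-249 + 1/206))**2 = (-481 + 86/(-51293/206))**2 = (-481 + 86*(-206/51293))**2 = (-481 - 17716/51293)**2 = (-24689649/51293)**2 = 609578767743201/2630971849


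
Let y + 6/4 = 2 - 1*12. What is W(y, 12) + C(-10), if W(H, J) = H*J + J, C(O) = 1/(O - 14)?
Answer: -3025/24 ≈ -126.04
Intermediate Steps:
C(O) = 1/(-14 + O)
y = -23/2 (y = -3/2 + (2 - 1*12) = -3/2 + (2 - 12) = -3/2 - 10 = -23/2 ≈ -11.500)
W(H, J) = J + H*J
W(y, 12) + C(-10) = 12*(1 - 23/2) + 1/(-14 - 10) = 12*(-21/2) + 1/(-24) = -126 - 1/24 = -3025/24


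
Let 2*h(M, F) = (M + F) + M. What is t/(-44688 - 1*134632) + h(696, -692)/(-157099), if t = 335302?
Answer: -26369185449/14085496340 ≈ -1.8721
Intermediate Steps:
h(M, F) = M + F/2 (h(M, F) = ((M + F) + M)/2 = ((F + M) + M)/2 = (F + 2*M)/2 = M + F/2)
t/(-44688 - 1*134632) + h(696, -692)/(-157099) = 335302/(-44688 - 1*134632) + (696 + (1/2)*(-692))/(-157099) = 335302/(-44688 - 134632) + (696 - 346)*(-1/157099) = 335302/(-179320) + 350*(-1/157099) = 335302*(-1/179320) - 350/157099 = -167651/89660 - 350/157099 = -26369185449/14085496340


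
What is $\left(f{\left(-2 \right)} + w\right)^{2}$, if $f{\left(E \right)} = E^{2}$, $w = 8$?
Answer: $144$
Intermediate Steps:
$\left(f{\left(-2 \right)} + w\right)^{2} = \left(\left(-2\right)^{2} + 8\right)^{2} = \left(4 + 8\right)^{2} = 12^{2} = 144$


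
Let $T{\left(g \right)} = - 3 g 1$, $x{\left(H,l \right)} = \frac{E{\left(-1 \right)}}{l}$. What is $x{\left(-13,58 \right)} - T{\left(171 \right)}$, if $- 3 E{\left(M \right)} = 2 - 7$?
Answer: $\frac{89267}{174} \approx 513.03$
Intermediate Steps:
$E{\left(M \right)} = \frac{5}{3}$ ($E{\left(M \right)} = - \frac{2 - 7}{3} = \left(- \frac{1}{3}\right) \left(-5\right) = \frac{5}{3}$)
$x{\left(H,l \right)} = \frac{5}{3 l}$
$T{\left(g \right)} = - 3 g$
$x{\left(-13,58 \right)} - T{\left(171 \right)} = \frac{5}{3 \cdot 58} - \left(-3\right) 171 = \frac{5}{3} \cdot \frac{1}{58} - -513 = \frac{5}{174} + 513 = \frac{89267}{174}$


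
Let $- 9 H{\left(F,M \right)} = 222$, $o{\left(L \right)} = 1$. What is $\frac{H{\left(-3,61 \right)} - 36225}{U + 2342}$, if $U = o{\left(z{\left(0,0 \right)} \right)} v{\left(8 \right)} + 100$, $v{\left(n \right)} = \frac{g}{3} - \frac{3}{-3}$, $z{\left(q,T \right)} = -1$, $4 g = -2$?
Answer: $- \frac{217498}{14657} \approx -14.839$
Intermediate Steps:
$g = - \frac{1}{2}$ ($g = \frac{1}{4} \left(-2\right) = - \frac{1}{2} \approx -0.5$)
$v{\left(n \right)} = \frac{5}{6}$ ($v{\left(n \right)} = - \frac{1}{2 \cdot 3} - \frac{3}{-3} = \left(- \frac{1}{2}\right) \frac{1}{3} - -1 = - \frac{1}{6} + 1 = \frac{5}{6}$)
$H{\left(F,M \right)} = - \frac{74}{3}$ ($H{\left(F,M \right)} = \left(- \frac{1}{9}\right) 222 = - \frac{74}{3}$)
$U = \frac{605}{6}$ ($U = 1 \cdot \frac{5}{6} + 100 = \frac{5}{6} + 100 = \frac{605}{6} \approx 100.83$)
$\frac{H{\left(-3,61 \right)} - 36225}{U + 2342} = \frac{- \frac{74}{3} - 36225}{\frac{605}{6} + 2342} = - \frac{108749}{3 \cdot \frac{14657}{6}} = \left(- \frac{108749}{3}\right) \frac{6}{14657} = - \frac{217498}{14657}$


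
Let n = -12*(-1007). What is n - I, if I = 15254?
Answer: -3170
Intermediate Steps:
n = 12084
n - I = 12084 - 1*15254 = 12084 - 15254 = -3170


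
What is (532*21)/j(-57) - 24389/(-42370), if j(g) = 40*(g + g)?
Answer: -31767/16948 ≈ -1.8744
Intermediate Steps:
j(g) = 80*g (j(g) = 40*(2*g) = 80*g)
(532*21)/j(-57) - 24389/(-42370) = (532*21)/((80*(-57))) - 24389/(-42370) = 11172/(-4560) - 24389*(-1/42370) = 11172*(-1/4560) + 24389/42370 = -49/20 + 24389/42370 = -31767/16948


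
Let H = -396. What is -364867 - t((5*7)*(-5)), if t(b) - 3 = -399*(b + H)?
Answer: -592699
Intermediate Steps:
t(b) = 158007 - 399*b (t(b) = 3 - 399*(b - 396) = 3 - 399*(-396 + b) = 3 + (158004 - 399*b) = 158007 - 399*b)
-364867 - t((5*7)*(-5)) = -364867 - (158007 - 399*5*7*(-5)) = -364867 - (158007 - 13965*(-5)) = -364867 - (158007 - 399*(-175)) = -364867 - (158007 + 69825) = -364867 - 1*227832 = -364867 - 227832 = -592699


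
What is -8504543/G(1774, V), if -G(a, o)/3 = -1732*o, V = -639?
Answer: 8504543/3320244 ≈ 2.5614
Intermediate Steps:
G(a, o) = 5196*o (G(a, o) = -(-5196)*o = 5196*o)
-8504543/G(1774, V) = -8504543/(5196*(-639)) = -8504543/(-3320244) = -8504543*(-1/3320244) = 8504543/3320244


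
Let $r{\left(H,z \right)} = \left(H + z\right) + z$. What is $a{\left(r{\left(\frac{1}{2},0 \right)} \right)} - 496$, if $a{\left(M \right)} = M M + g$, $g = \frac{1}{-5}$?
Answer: $- \frac{9919}{20} \approx -495.95$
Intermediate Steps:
$r{\left(H,z \right)} = H + 2 z$
$g = - \frac{1}{5} \approx -0.2$
$a{\left(M \right)} = - \frac{1}{5} + M^{2}$ ($a{\left(M \right)} = M M - \frac{1}{5} = M^{2} - \frac{1}{5} = - \frac{1}{5} + M^{2}$)
$a{\left(r{\left(\frac{1}{2},0 \right)} \right)} - 496 = \left(- \frac{1}{5} + \left(\frac{1}{2} + 2 \cdot 0\right)^{2}\right) - 496 = \left(- \frac{1}{5} + \left(\frac{1}{2} + 0\right)^{2}\right) - 496 = \left(- \frac{1}{5} + \left(\frac{1}{2}\right)^{2}\right) - 496 = \left(- \frac{1}{5} + \frac{1}{4}\right) - 496 = \frac{1}{20} - 496 = - \frac{9919}{20}$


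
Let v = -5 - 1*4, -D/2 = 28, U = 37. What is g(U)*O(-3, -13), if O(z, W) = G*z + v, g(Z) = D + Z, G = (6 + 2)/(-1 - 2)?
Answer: 19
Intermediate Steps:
D = -56 (D = -2*28 = -56)
G = -8/3 (G = 8/(-3) = 8*(-1/3) = -8/3 ≈ -2.6667)
v = -9 (v = -5 - 4 = -9)
g(Z) = -56 + Z
O(z, W) = -9 - 8*z/3 (O(z, W) = -8*z/3 - 9 = -9 - 8*z/3)
g(U)*O(-3, -13) = (-56 + 37)*(-9 - 8/3*(-3)) = -19*(-9 + 8) = -19*(-1) = 19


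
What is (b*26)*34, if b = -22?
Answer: -19448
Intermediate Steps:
(b*26)*34 = -22*26*34 = -572*34 = -19448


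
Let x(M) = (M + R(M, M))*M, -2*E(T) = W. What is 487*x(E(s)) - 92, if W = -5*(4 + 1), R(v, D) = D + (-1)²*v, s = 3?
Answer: 912757/4 ≈ 2.2819e+5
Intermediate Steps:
R(v, D) = D + v (R(v, D) = D + 1*v = D + v)
W = -25 (W = -5*5 = -25)
E(T) = 25/2 (E(T) = -½*(-25) = 25/2)
x(M) = 3*M² (x(M) = (M + (M + M))*M = (M + 2*M)*M = (3*M)*M = 3*M²)
487*x(E(s)) - 92 = 487*(3*(25/2)²) - 92 = 487*(3*(625/4)) - 92 = 487*(1875/4) - 92 = 913125/4 - 92 = 912757/4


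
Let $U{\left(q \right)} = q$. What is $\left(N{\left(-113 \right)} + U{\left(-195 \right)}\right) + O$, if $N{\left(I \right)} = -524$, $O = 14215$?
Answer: $13496$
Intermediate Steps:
$\left(N{\left(-113 \right)} + U{\left(-195 \right)}\right) + O = \left(-524 - 195\right) + 14215 = -719 + 14215 = 13496$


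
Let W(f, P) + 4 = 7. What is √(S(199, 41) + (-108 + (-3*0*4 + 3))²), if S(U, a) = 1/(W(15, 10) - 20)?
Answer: 4*√199138/17 ≈ 105.00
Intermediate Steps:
W(f, P) = 3 (W(f, P) = -4 + 7 = 3)
S(U, a) = -1/17 (S(U, a) = 1/(3 - 20) = 1/(-17) = -1/17)
√(S(199, 41) + (-108 + (-3*0*4 + 3))²) = √(-1/17 + (-108 + (-3*0*4 + 3))²) = √(-1/17 + (-108 + (0*4 + 3))²) = √(-1/17 + (-108 + (0 + 3))²) = √(-1/17 + (-108 + 3)²) = √(-1/17 + (-105)²) = √(-1/17 + 11025) = √(187424/17) = 4*√199138/17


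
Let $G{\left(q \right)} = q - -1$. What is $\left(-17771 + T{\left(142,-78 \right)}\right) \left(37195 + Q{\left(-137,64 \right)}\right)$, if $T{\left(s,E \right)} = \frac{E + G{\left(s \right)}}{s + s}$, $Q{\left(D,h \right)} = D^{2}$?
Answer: $- \frac{70611163909}{71} \approx -9.9452 \cdot 10^{8}$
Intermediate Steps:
$G{\left(q \right)} = 1 + q$ ($G{\left(q \right)} = q + 1 = 1 + q$)
$T{\left(s,E \right)} = \frac{1 + E + s}{2 s}$ ($T{\left(s,E \right)} = \frac{E + \left(1 + s\right)}{s + s} = \frac{1 + E + s}{2 s}$)
$\left(-17771 + T{\left(142,-78 \right)}\right) \left(37195 + Q{\left(-137,64 \right)}\right) = \left(-17771 + \frac{1 - 78 + 142}{2 \cdot 142}\right) \left(37195 + \left(-137\right)^{2}\right) = \left(-17771 + \frac{1}{2} \cdot \frac{1}{142} \cdot 65\right) \left(37195 + 18769\right) = \left(-17771 + \frac{65}{284}\right) 55964 = \left(- \frac{5046899}{284}\right) 55964 = - \frac{70611163909}{71}$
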